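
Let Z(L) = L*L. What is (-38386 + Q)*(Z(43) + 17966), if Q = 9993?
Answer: -562607295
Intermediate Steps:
Z(L) = L²
(-38386 + Q)*(Z(43) + 17966) = (-38386 + 9993)*(43² + 17966) = -28393*(1849 + 17966) = -28393*19815 = -562607295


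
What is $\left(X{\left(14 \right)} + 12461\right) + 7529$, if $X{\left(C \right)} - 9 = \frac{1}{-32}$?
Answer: $\frac{639967}{32} \approx 19999.0$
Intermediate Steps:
$X{\left(C \right)} = \frac{287}{32}$ ($X{\left(C \right)} = 9 + \frac{1}{-32} = 9 - \frac{1}{32} = \frac{287}{32}$)
$\left(X{\left(14 \right)} + 12461\right) + 7529 = \left(\frac{287}{32} + 12461\right) + 7529 = \frac{399039}{32} + 7529 = \frac{639967}{32}$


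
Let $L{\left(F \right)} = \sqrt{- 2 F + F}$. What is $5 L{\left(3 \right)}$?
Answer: $5 i \sqrt{3} \approx 8.6602 i$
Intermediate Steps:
$L{\left(F \right)} = \sqrt{- F}$
$5 L{\left(3 \right)} = 5 \sqrt{\left(-1\right) 3} = 5 \sqrt{-3} = 5 i \sqrt{3}$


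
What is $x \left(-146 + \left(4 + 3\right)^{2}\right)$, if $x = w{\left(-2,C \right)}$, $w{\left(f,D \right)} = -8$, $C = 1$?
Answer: $776$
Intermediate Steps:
$x = -8$
$x \left(-146 + \left(4 + 3\right)^{2}\right) = - 8 \left(-146 + \left(4 + 3\right)^{2}\right) = - 8 \left(-146 + 7^{2}\right) = - 8 \left(-146 + 49\right) = \left(-8\right) \left(-97\right) = 776$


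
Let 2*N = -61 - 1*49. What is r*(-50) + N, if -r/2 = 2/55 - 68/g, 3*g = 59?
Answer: -257735/649 ≈ -397.13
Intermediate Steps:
g = 59/3 (g = (1/3)*59 = 59/3 ≈ 19.667)
N = -55 (N = (-61 - 1*49)/2 = (-61 - 49)/2 = (1/2)*(-110) = -55)
r = 22204/3245 (r = -2*(2/55 - 68/59/3) = -2*(2*(1/55) - 68*3/59) = -2*(2/55 - 204/59) = -2*(-11102/3245) = 22204/3245 ≈ 6.8425)
r*(-50) + N = (22204/3245)*(-50) - 55 = -222040/649 - 55 = -257735/649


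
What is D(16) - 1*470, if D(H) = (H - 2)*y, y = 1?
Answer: -456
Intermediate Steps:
D(H) = -2 + H (D(H) = (H - 2)*1 = (-2 + H)*1 = -2 + H)
D(16) - 1*470 = (-2 + 16) - 1*470 = 14 - 470 = -456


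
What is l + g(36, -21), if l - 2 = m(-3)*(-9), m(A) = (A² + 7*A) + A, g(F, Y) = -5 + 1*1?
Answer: 133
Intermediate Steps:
g(F, Y) = -4 (g(F, Y) = -5 + 1 = -4)
m(A) = A² + 8*A
l = 137 (l = 2 - 3*(8 - 3)*(-9) = 2 - 3*5*(-9) = 2 - 15*(-9) = 2 + 135 = 137)
l + g(36, -21) = 137 - 4 = 133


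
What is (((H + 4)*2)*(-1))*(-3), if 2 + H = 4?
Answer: 36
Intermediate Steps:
H = 2 (H = -2 + 4 = 2)
(((H + 4)*2)*(-1))*(-3) = (((2 + 4)*2)*(-1))*(-3) = ((6*2)*(-1))*(-3) = (12*(-1))*(-3) = -12*(-3) = 36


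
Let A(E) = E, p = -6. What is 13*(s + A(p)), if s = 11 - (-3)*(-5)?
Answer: -130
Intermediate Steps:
s = -4 (s = 11 - 1*15 = 11 - 15 = -4)
13*(s + A(p)) = 13*(-4 - 6) = 13*(-10) = -130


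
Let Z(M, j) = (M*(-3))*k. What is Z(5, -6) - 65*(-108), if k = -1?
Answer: 7035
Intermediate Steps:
Z(M, j) = 3*M (Z(M, j) = (M*(-3))*(-1) = -3*M*(-1) = 3*M)
Z(5, -6) - 65*(-108) = 3*5 - 65*(-108) = 15 + 7020 = 7035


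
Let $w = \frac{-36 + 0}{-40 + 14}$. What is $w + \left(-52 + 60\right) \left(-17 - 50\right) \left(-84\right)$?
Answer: $\frac{585330}{13} \approx 45025.0$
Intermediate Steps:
$w = \frac{18}{13}$ ($w = - \frac{36}{-26} = \left(-36\right) \left(- \frac{1}{26}\right) = \frac{18}{13} \approx 1.3846$)
$w + \left(-52 + 60\right) \left(-17 - 50\right) \left(-84\right) = \frac{18}{13} + \left(-52 + 60\right) \left(-17 - 50\right) \left(-84\right) = \frac{18}{13} + 8 \left(-67\right) \left(-84\right) = \frac{18}{13} - -45024 = \frac{18}{13} + 45024 = \frac{585330}{13}$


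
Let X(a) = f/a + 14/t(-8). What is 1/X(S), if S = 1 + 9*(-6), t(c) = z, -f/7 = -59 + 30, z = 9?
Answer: -477/1085 ≈ -0.43963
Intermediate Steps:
f = 203 (f = -7*(-59 + 30) = -7*(-29) = 203)
t(c) = 9
S = -53 (S = 1 - 54 = -53)
X(a) = 14/9 + 203/a (X(a) = 203/a + 14/9 = 14/9 + 203/a)
1/X(S) = 1/(14/9 + 203/(-53)) = 1/(14/9 + 203*(-1/53)) = 1/(14/9 - 203/53) = 1/(-1085/477) = -477/1085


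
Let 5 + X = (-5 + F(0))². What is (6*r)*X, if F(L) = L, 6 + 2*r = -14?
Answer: -1200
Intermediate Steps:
r = -10 (r = -3 + (½)*(-14) = -3 - 7 = -10)
X = 20 (X = -5 + (-5 + 0)² = -5 + (-5)² = -5 + 25 = 20)
(6*r)*X = (6*(-10))*20 = -60*20 = -1200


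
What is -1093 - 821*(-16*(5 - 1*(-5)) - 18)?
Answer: 145045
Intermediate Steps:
-1093 - 821*(-16*(5 - 1*(-5)) - 18) = -1093 - 821*(-16*(5 + 5) - 18) = -1093 - 821*(-16*10 - 18) = -1093 - 821*(-160 - 18) = -1093 - 821*(-178) = -1093 + 146138 = 145045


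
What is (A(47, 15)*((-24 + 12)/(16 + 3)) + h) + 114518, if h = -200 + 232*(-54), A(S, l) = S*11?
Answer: 1927806/19 ≈ 1.0146e+5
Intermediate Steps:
A(S, l) = 11*S
h = -12728 (h = -200 - 12528 = -12728)
(A(47, 15)*((-24 + 12)/(16 + 3)) + h) + 114518 = ((11*47)*((-24 + 12)/(16 + 3)) - 12728) + 114518 = (517*(-12/19) - 12728) + 114518 = (-6204/19 - 12728) + 114518 = -248036/19 + 114518 = 1927806/19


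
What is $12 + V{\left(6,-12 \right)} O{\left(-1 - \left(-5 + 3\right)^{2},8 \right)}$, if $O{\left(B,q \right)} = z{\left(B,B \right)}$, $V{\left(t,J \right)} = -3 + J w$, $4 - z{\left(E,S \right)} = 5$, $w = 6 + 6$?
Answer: $159$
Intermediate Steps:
$w = 12$
$z{\left(E,S \right)} = -1$ ($z{\left(E,S \right)} = 4 - 5 = -1$)
$V{\left(t,J \right)} = -3 + 12 J$ ($V{\left(t,J \right)} = -3 + J 12 = -3 + 12 J$)
$O{\left(B,q \right)} = -1$
$12 + V{\left(6,-12 \right)} O{\left(-1 - \left(-5 + 3\right)^{2},8 \right)} = 12 + \left(-3 + 12 \left(-12\right)\right) \left(-1\right) = 12 + \left(-3 - 144\right) \left(-1\right) = 12 - -147 = 12 + 147 = 159$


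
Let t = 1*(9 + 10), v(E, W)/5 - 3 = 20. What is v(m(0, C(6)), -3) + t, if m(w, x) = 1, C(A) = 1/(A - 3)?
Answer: 134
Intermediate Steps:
C(A) = 1/(-3 + A)
v(E, W) = 115 (v(E, W) = 15 + 5*20 = 15 + 100 = 115)
t = 19 (t = 1*19 = 19)
v(m(0, C(6)), -3) + t = 115 + 19 = 134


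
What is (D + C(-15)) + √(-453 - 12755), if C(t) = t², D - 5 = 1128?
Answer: 1358 + 2*I*√3302 ≈ 1358.0 + 114.93*I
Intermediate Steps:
D = 1133 (D = 5 + 1128 = 1133)
(D + C(-15)) + √(-453 - 12755) = (1133 + (-15)²) + √(-453 - 12755) = (1133 + 225) + √(-13208) = 1358 + 2*I*√3302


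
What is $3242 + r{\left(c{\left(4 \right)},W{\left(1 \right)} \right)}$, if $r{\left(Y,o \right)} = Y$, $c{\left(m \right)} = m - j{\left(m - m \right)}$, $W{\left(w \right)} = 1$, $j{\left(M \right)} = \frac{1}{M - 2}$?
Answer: $\frac{6493}{2} \approx 3246.5$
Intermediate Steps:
$j{\left(M \right)} = \frac{1}{-2 + M}$
$c{\left(m \right)} = \frac{1}{2} + m$ ($c{\left(m \right)} = m - \frac{1}{-2 + \left(m - m\right)} = m - \frac{1}{-2 + 0} = m - \frac{1}{-2} = m - - \frac{1}{2} = m + \frac{1}{2} = \frac{1}{2} + m$)
$3242 + r{\left(c{\left(4 \right)},W{\left(1 \right)} \right)} = 3242 + \left(\frac{1}{2} + 4\right) = 3242 + \frac{9}{2} = \frac{6493}{2}$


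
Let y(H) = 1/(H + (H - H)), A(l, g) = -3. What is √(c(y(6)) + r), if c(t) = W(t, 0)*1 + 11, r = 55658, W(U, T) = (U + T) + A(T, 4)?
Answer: √2003982/6 ≈ 235.94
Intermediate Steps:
W(U, T) = -3 + T + U (W(U, T) = (U + T) - 3 = (T + U) - 3 = -3 + T + U)
y(H) = 1/H (y(H) = 1/(H + 0) = 1/H)
c(t) = 8 + t (c(t) = (-3 + 0 + t)*1 + 11 = (-3 + t)*1 + 11 = (-3 + t) + 11 = 8 + t)
√(c(y(6)) + r) = √((8 + 1/6) + 55658) = √((8 + ⅙) + 55658) = √(49/6 + 55658) = √(333997/6) = √2003982/6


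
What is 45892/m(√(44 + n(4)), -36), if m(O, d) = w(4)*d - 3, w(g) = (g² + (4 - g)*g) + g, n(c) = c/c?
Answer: -45892/723 ≈ -63.474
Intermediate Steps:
n(c) = 1
w(g) = g + g² + g*(4 - g) (w(g) = (g² + g*(4 - g)) + g = g + g² + g*(4 - g))
m(O, d) = -3 + 20*d (m(O, d) = (5*4)*d - 3 = 20*d - 3 = -3 + 20*d)
45892/m(√(44 + n(4)), -36) = 45892/(-3 + 20*(-36)) = 45892/(-3 - 720) = 45892/(-723) = 45892*(-1/723) = -45892/723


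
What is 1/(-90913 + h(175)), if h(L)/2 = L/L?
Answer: -1/90911 ≈ -1.1000e-5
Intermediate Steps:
h(L) = 2 (h(L) = 2*(L/L) = 2*1 = 2)
1/(-90913 + h(175)) = 1/(-90913 + 2) = 1/(-90911) = -1/90911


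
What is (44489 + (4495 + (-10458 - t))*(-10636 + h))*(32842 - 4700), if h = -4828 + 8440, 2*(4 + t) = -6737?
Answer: 513314610862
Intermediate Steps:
t = -6745/2 (t = -4 + (½)*(-6737) = -4 - 6737/2 = -6745/2 ≈ -3372.5)
h = 3612
(44489 + (4495 + (-10458 - t))*(-10636 + h))*(32842 - 4700) = (44489 + (4495 + (-10458 - 1*(-6745/2)))*(-10636 + 3612))*(32842 - 4700) = (44489 + (4495 + (-10458 + 6745/2))*(-7024))*28142 = (44489 + (4495 - 14171/2)*(-7024))*28142 = (44489 - 5181/2*(-7024))*28142 = (44489 + 18195672)*28142 = 18240161*28142 = 513314610862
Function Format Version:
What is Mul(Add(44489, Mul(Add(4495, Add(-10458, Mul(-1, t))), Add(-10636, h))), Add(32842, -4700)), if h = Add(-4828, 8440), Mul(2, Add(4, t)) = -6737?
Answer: 513314610862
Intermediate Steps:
t = Rational(-6745, 2) (t = Add(-4, Mul(Rational(1, 2), -6737)) = Add(-4, Rational(-6737, 2)) = Rational(-6745, 2) ≈ -3372.5)
h = 3612
Mul(Add(44489, Mul(Add(4495, Add(-10458, Mul(-1, t))), Add(-10636, h))), Add(32842, -4700)) = Mul(Add(44489, Mul(Add(4495, Add(-10458, Mul(-1, Rational(-6745, 2)))), Add(-10636, 3612))), Add(32842, -4700)) = Mul(Add(44489, Mul(Add(4495, Add(-10458, Rational(6745, 2))), -7024)), 28142) = Mul(Add(44489, Mul(Add(4495, Rational(-14171, 2)), -7024)), 28142) = Mul(Add(44489, Mul(Rational(-5181, 2), -7024)), 28142) = Mul(Add(44489, 18195672), 28142) = Mul(18240161, 28142) = 513314610862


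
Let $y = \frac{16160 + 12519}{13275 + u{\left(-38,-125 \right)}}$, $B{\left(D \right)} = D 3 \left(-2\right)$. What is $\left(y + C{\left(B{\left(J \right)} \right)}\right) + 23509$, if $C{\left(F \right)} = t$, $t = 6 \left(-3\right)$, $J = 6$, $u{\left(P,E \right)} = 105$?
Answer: $\frac{314338259}{13380} \approx 23493.0$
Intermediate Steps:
$B{\left(D \right)} = - 6 D$ ($B{\left(D \right)} = 3 D \left(-2\right) = - 6 D$)
$t = -18$
$C{\left(F \right)} = -18$
$y = \frac{28679}{13380}$ ($y = \frac{16160 + 12519}{13275 + 105} = \frac{28679}{13380} \approx 2.1434$)
$\left(y + C{\left(B{\left(J \right)} \right)}\right) + 23509 = \left(\frac{28679}{13380} - 18\right) + 23509 = - \frac{212161}{13380} + 23509 = \frac{314338259}{13380}$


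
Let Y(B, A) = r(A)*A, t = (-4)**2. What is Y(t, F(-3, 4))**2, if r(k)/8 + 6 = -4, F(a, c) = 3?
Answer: 57600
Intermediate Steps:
t = 16
r(k) = -80 (r(k) = -48 + 8*(-4) = -48 - 32 = -80)
Y(B, A) = -80*A
Y(t, F(-3, 4))**2 = (-80*3)**2 = (-240)**2 = 57600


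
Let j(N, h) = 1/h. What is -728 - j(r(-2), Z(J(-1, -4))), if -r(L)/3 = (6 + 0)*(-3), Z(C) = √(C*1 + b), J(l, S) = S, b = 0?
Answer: -728 + I/2 ≈ -728.0 + 0.5*I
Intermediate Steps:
Z(C) = √C (Z(C) = √(C*1 + 0) = √(C + 0) = √C)
r(L) = 54 (r(L) = -3*(6 + 0)*(-3) = -18*(-3) = -3*(-18) = 54)
-728 - j(r(-2), Z(J(-1, -4))) = -728 - 1/(√(-4)) = -728 - 1/(2*I) = -728 - (-1)*I/2 = -728 + I/2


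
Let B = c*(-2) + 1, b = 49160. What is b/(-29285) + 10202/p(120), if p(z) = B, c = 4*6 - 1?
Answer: -60195554/263565 ≈ -228.39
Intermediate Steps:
c = 23 (c = 24 - 1 = 23)
B = -45 (B = 23*(-2) + 1 = -46 + 1 = -45)
p(z) = -45
b/(-29285) + 10202/p(120) = 49160/(-29285) + 10202/(-45) = 49160*(-1/29285) + 10202*(-1/45) = -9832/5857 - 10202/45 = -60195554/263565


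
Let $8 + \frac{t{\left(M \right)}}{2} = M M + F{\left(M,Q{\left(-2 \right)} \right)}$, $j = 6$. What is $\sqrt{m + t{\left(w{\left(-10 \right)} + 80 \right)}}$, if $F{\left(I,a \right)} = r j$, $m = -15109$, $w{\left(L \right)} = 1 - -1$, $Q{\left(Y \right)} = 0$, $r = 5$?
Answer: $7 i \sqrt{33} \approx 40.212 i$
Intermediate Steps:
$w{\left(L \right)} = 2$ ($w{\left(L \right)} = 1 + 1 = 2$)
$F{\left(I,a \right)} = 30$ ($F{\left(I,a \right)} = 5 \cdot 6 = 30$)
$t{\left(M \right)} = 44 + 2 M^{2}$ ($t{\left(M \right)} = -16 + 2 \left(M M + 30\right) = -16 + 2 \left(M^{2} + 30\right) = -16 + 2 \left(30 + M^{2}\right) = -16 + \left(60 + 2 M^{2}\right) = 44 + 2 M^{2}$)
$\sqrt{m + t{\left(w{\left(-10 \right)} + 80 \right)}} = \sqrt{-15109 + \left(44 + 2 \left(2 + 80\right)^{2}\right)} = \sqrt{-15109 + \left(44 + 2 \cdot 82^{2}\right)} = \sqrt{-15109 + \left(44 + 2 \cdot 6724\right)} = \sqrt{-15109 + \left(44 + 13448\right)} = \sqrt{-15109 + 13492} = \sqrt{-1617} = 7 i \sqrt{33}$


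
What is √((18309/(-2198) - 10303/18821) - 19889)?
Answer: I*√34052383303512437710/41368558 ≈ 141.06*I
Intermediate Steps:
√((18309/(-2198) - 10303/18821) - 19889) = √((18309*(-1/2198) - 10303*1/18821) - 19889) = √((-18309/2198 - 10303/18821) - 19889) = √(-367239683/41368558 - 19889) = √(-823146489745/41368558) = I*√34052383303512437710/41368558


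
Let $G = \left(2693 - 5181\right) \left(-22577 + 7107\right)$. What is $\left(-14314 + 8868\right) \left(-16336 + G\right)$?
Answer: $-209524088704$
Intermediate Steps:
$G = 38489360$ ($G = \left(-2488\right) \left(-15470\right) = 38489360$)
$\left(-14314 + 8868\right) \left(-16336 + G\right) = \left(-14314 + 8868\right) \left(-16336 + 38489360\right) = \left(-5446\right) 38473024 = -209524088704$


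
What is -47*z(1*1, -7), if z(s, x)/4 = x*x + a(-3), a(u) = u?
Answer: -8648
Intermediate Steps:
z(s, x) = -12 + 4*x² (z(s, x) = 4*(x*x - 3) = 4*(x² - 3) = 4*(-3 + x²) = -12 + 4*x²)
-47*z(1*1, -7) = -47*(-12 + 4*(-7)²) = -47*(-12 + 4*49) = -47*(-12 + 196) = -47*184 = -8648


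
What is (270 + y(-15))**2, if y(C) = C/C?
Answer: 73441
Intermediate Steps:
y(C) = 1
(270 + y(-15))**2 = (270 + 1)**2 = 271**2 = 73441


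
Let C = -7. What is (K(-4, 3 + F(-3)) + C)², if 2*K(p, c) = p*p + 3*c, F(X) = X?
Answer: 1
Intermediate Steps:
K(p, c) = p²/2 + 3*c/2 (K(p, c) = (p*p + 3*c)/2 = (p² + 3*c)/2 = p²/2 + 3*c/2)
(K(-4, 3 + F(-3)) + C)² = (((½)*(-4)² + 3*(3 - 3)/2) - 7)² = (((½)*16 + (3/2)*0) - 7)² = ((8 + 0) - 7)² = (8 - 7)² = 1² = 1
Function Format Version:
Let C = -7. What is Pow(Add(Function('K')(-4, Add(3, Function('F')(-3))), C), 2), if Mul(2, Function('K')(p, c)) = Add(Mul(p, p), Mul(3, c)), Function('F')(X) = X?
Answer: 1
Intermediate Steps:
Function('K')(p, c) = Add(Mul(Rational(1, 2), Pow(p, 2)), Mul(Rational(3, 2), c)) (Function('K')(p, c) = Mul(Rational(1, 2), Add(Mul(p, p), Mul(3, c))) = Mul(Rational(1, 2), Add(Pow(p, 2), Mul(3, c))) = Add(Mul(Rational(1, 2), Pow(p, 2)), Mul(Rational(3, 2), c)))
Pow(Add(Function('K')(-4, Add(3, Function('F')(-3))), C), 2) = Pow(Add(Add(Mul(Rational(1, 2), Pow(-4, 2)), Mul(Rational(3, 2), Add(3, -3))), -7), 2) = Pow(Add(Add(Mul(Rational(1, 2), 16), Mul(Rational(3, 2), 0)), -7), 2) = Pow(Add(Add(8, 0), -7), 2) = Pow(Add(8, -7), 2) = Pow(1, 2) = 1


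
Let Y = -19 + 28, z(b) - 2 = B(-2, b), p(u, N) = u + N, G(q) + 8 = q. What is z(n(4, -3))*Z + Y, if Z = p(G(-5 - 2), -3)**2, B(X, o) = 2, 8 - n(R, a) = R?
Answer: 1305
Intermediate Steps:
n(R, a) = 8 - R
G(q) = -8 + q
p(u, N) = N + u
z(b) = 4 (z(b) = 2 + 2 = 4)
Z = 324 (Z = (-3 + (-8 + (-5 - 2)))**2 = (-3 + (-8 - 7))**2 = (-3 - 15)**2 = (-18)**2 = 324)
Y = 9
z(n(4, -3))*Z + Y = 4*324 + 9 = 1296 + 9 = 1305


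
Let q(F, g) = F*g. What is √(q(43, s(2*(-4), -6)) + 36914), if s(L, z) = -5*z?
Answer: 2*√9551 ≈ 195.46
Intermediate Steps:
√(q(43, s(2*(-4), -6)) + 36914) = √(43*(-5*(-6)) + 36914) = √(43*30 + 36914) = √(1290 + 36914) = √38204 = 2*√9551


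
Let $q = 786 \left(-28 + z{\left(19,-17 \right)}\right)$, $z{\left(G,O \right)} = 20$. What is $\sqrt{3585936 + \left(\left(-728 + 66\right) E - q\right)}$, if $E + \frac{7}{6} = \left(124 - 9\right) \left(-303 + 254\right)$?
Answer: $\frac{19 \sqrt{182577}}{3} \approx 2706.2$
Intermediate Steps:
$E = - \frac{33817}{6}$ ($E = - \frac{7}{6} + \left(124 - 9\right) \left(-303 + 254\right) = - \frac{7}{6} + 115 \left(-49\right) = - \frac{7}{6} - 5635 = - \frac{33817}{6} \approx -5636.2$)
$q = -6288$ ($q = 786 \left(-28 + 20\right) = 786 \left(-8\right) = -6288$)
$\sqrt{3585936 + \left(\left(-728 + 66\right) E - q\right)} = \sqrt{3585936 - \left(-6288 - \left(-728 + 66\right) \left(- \frac{33817}{6}\right)\right)} = \sqrt{3585936 + \left(\left(-662\right) \left(- \frac{33817}{6}\right) + 6288\right)} = \sqrt{3585936 + \left(\frac{11193427}{3} + 6288\right)} = \sqrt{3585936 + \frac{11212291}{3}} = \sqrt{\frac{21970099}{3}} = \frac{19 \sqrt{182577}}{3}$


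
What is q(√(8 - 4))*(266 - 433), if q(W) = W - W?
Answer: 0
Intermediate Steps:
q(W) = 0
q(√(8 - 4))*(266 - 433) = 0*(266 - 433) = 0*(-167) = 0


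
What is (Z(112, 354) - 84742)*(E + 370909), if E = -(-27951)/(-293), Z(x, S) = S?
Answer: -9168619997768/293 ≈ -3.1292e+10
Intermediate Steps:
E = -27951/293 (E = -(-27951)*(-1)/293 = -121*231/293 = -27951/293 ≈ -95.396)
(Z(112, 354) - 84742)*(E + 370909) = (354 - 84742)*(-27951/293 + 370909) = -84388*108648386/293 = -9168619997768/293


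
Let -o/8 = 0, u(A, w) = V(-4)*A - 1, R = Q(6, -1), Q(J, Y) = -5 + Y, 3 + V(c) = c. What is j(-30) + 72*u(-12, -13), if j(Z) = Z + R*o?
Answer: 5946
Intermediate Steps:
V(c) = -3 + c
R = -6 (R = -5 - 1 = -6)
u(A, w) = -1 - 7*A (u(A, w) = (-3 - 4)*A - 1 = -7*A - 1 = -1 - 7*A)
o = 0 (o = -8*0 = 0)
j(Z) = Z (j(Z) = Z - 6*0 = Z + 0 = Z)
j(-30) + 72*u(-12, -13) = -30 + 72*(-1 - 7*(-12)) = -30 + 72*(-1 + 84) = -30 + 72*83 = -30 + 5976 = 5946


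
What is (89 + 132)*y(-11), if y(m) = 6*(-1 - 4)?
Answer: -6630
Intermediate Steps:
y(m) = -30 (y(m) = 6*(-5) = -30)
(89 + 132)*y(-11) = (89 + 132)*(-30) = 221*(-30) = -6630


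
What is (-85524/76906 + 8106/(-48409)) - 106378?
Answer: -198021973270382/1861471277 ≈ -1.0638e+5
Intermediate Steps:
(-85524/76906 + 8106/(-48409)) - 106378 = (-85524*1/76906 + 8106*(-1/48409)) - 106378 = (-42762/38453 - 8106/48409) - 106378 = -2381765676/1861471277 - 106378 = -198021973270382/1861471277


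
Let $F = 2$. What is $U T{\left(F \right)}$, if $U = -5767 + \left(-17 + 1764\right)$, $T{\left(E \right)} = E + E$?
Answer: $-16080$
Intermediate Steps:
$T{\left(E \right)} = 2 E$
$U = -4020$ ($U = -5767 + 1747 = -4020$)
$U T{\left(F \right)} = - 4020 \cdot 2 \cdot 2 = \left(-4020\right) 4 = -16080$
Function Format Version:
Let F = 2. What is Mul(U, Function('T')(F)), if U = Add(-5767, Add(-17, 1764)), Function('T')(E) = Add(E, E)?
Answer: -16080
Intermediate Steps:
Function('T')(E) = Mul(2, E)
U = -4020 (U = Add(-5767, 1747) = -4020)
Mul(U, Function('T')(F)) = Mul(-4020, Mul(2, 2)) = Mul(-4020, 4) = -16080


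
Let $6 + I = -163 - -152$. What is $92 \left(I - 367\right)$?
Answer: $-35328$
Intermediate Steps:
$I = -17$ ($I = -6 - 11 = -17$)
$92 \left(I - 367\right) = 92 \left(-17 - 367\right) = 92 \left(-384\right) = -35328$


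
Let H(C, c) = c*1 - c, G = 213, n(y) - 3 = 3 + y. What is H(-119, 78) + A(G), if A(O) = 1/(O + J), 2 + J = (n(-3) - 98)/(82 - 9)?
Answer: 73/15308 ≈ 0.0047688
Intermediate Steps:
n(y) = 6 + y (n(y) = 3 + (3 + y) = 6 + y)
H(C, c) = 0 (H(C, c) = c - c = 0)
J = -241/73 (J = -2 + ((6 - 3) - 98)/(82 - 9) = -2 + (3 - 98)/73 = -2 - 95*1/73 = -2 - 95/73 = -241/73 ≈ -3.3014)
A(O) = 1/(-241/73 + O) (A(O) = 1/(O - 241/73) = 1/(-241/73 + O))
H(-119, 78) + A(G) = 0 + 73/(-241 + 73*213) = 0 + 73/(-241 + 15549) = 0 + 73/15308 = 73/15308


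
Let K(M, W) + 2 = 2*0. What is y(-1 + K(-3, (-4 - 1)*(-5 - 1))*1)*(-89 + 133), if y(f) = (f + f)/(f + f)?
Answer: 44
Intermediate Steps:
K(M, W) = -2 (K(M, W) = -2 + 2*0 = -2 + 0 = -2)
y(f) = 1 (y(f) = (2*f)/((2*f)) = (2*f)*(1/(2*f)) = 1)
y(-1 + K(-3, (-4 - 1)*(-5 - 1))*1)*(-89 + 133) = 1*(-89 + 133) = 1*44 = 44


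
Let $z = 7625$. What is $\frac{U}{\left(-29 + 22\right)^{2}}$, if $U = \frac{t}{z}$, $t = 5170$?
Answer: $\frac{1034}{74725} \approx 0.013837$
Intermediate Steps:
$U = \frac{1034}{1525}$ ($U = \frac{5170}{7625} = 5170 \cdot \frac{1}{7625} = \frac{1034}{1525} \approx 0.67803$)
$\frac{U}{\left(-29 + 22\right)^{2}} = \frac{1034}{1525 \left(-29 + 22\right)^{2}} = \frac{1034}{1525 \left(-7\right)^{2}} = \frac{1034}{1525 \cdot 49} = \frac{1034}{1525} \cdot \frac{1}{49} = \frac{1034}{74725}$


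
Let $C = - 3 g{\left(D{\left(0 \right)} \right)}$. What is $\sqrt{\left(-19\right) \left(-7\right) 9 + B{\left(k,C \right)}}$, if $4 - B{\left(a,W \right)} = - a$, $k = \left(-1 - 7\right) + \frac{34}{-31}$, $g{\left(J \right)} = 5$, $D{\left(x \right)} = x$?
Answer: $\frac{\sqrt{1145419}}{31} \approx 34.524$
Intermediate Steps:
$k = - \frac{282}{31}$ ($k = -8 + 34 \left(- \frac{1}{31}\right) = -8 - \frac{34}{31} = - \frac{282}{31} \approx -9.0968$)
$C = -15$ ($C = \left(-3\right) 5 = -15$)
$B{\left(a,W \right)} = 4 + a$ ($B{\left(a,W \right)} = 4 - - a = 4 + a$)
$\sqrt{\left(-19\right) \left(-7\right) 9 + B{\left(k,C \right)}} = \sqrt{\left(-19\right) \left(-7\right) 9 + \left(4 - \frac{282}{31}\right)} = \sqrt{133 \cdot 9 - \frac{158}{31}} = \sqrt{1197 - \frac{158}{31}} = \sqrt{\frac{36949}{31}} = \frac{\sqrt{1145419}}{31}$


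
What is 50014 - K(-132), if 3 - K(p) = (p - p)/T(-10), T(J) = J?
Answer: 50011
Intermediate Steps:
K(p) = 3 (K(p) = 3 - (p - p)/(-10) = 3 - 0*(-1)/10 = 3 - 1*0 = 3 + 0 = 3)
50014 - K(-132) = 50014 - 1*3 = 50014 - 3 = 50011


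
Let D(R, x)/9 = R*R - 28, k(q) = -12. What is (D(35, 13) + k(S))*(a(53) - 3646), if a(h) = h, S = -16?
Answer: -38664273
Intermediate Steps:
D(R, x) = -252 + 9*R² (D(R, x) = 9*(R*R - 28) = 9*(R² - 28) = 9*(-28 + R²) = -252 + 9*R²)
(D(35, 13) + k(S))*(a(53) - 3646) = ((-252 + 9*35²) - 12)*(53 - 3646) = ((-252 + 9*1225) - 12)*(-3593) = ((-252 + 11025) - 12)*(-3593) = (10773 - 12)*(-3593) = 10761*(-3593) = -38664273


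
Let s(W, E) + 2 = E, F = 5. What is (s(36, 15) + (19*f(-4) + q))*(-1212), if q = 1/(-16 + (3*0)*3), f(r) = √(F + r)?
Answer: -154833/4 ≈ -38708.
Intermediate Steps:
s(W, E) = -2 + E
f(r) = √(5 + r)
q = -1/16 (q = 1/(-16 + 0*3) = 1/(-16 + 0) = 1/(-16) = -1/16 ≈ -0.062500)
(s(36, 15) + (19*f(-4) + q))*(-1212) = ((-2 + 15) + (19*√(5 - 4) - 1/16))*(-1212) = (13 + (19*√1 - 1/16))*(-1212) = (13 + (19*1 - 1/16))*(-1212) = (13 + (19 - 1/16))*(-1212) = (13 + 303/16)*(-1212) = (511/16)*(-1212) = -154833/4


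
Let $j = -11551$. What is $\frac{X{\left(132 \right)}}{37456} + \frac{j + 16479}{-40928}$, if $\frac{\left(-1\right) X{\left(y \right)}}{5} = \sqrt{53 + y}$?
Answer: $- \frac{154}{1279} - \frac{5 \sqrt{185}}{37456} \approx -0.12222$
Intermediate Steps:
$X{\left(y \right)} = - 5 \sqrt{53 + y}$
$\frac{X{\left(132 \right)}}{37456} + \frac{j + 16479}{-40928} = \frac{\left(-5\right) \sqrt{53 + 132}}{37456} + \frac{-11551 + 16479}{-40928} = - 5 \sqrt{185} \cdot \frac{1}{37456} + 4928 \left(- \frac{1}{40928}\right) = - \frac{5 \sqrt{185}}{37456} - \frac{154}{1279} = - \frac{154}{1279} - \frac{5 \sqrt{185}}{37456}$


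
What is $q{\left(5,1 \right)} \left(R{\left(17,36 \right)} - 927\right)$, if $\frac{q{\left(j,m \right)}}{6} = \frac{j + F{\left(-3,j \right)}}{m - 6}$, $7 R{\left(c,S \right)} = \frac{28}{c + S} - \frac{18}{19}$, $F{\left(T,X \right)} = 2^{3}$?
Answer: $\frac{101943582}{7049} \approx 14462.0$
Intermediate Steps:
$F{\left(T,X \right)} = 8$
$R{\left(c,S \right)} = - \frac{18}{133} + \frac{4}{S + c}$ ($R{\left(c,S \right)} = \frac{\frac{28}{c + S} - \frac{18}{19}}{7} = \frac{\frac{28}{S + c} - \frac{18}{19}}{7} = \frac{- \frac{18}{19} + \frac{28}{S + c}}{7} = - \frac{18}{133} + \frac{4}{S + c}$)
$q{\left(j,m \right)} = \frac{6 \left(8 + j\right)}{-6 + m}$ ($q{\left(j,m \right)} = 6 \frac{j + 8}{m - 6} = 6 \frac{8 + j}{-6 + m} = \frac{6 \left(8 + j\right)}{-6 + m}$)
$q{\left(5,1 \right)} \left(R{\left(17,36 \right)} - 927\right) = \frac{6 \left(8 + 5\right)}{-6 + 1} \left(\frac{2 \left(266 - 324 - 153\right)}{133 \left(36 + 17\right)} - 927\right) = 6 \frac{1}{-5} \cdot 13 \left(\frac{2 \left(266 - 324 - 153\right)}{133 \cdot 53} - 927\right) = 6 \left(- \frac{1}{5}\right) 13 \left(\frac{2}{133} \cdot \frac{1}{53} \left(-211\right) - 927\right) = - \frac{78 \left(- \frac{422}{7049} - 927\right)}{5} = \left(- \frac{78}{5}\right) \left(- \frac{6534845}{7049}\right) = \frac{101943582}{7049}$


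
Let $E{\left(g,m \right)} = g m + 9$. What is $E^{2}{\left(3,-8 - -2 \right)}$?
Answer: $81$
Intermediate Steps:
$E{\left(g,m \right)} = 9 + g m$
$E^{2}{\left(3,-8 - -2 \right)} = \left(9 + 3 \left(-8 - -2\right)\right)^{2} = \left(9 + 3 \left(-8 + 2\right)\right)^{2} = \left(9 + 3 \left(-6\right)\right)^{2} = \left(9 - 18\right)^{2} = \left(-9\right)^{2} = 81$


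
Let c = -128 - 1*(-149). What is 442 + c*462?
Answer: 10144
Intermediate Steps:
c = 21 (c = -128 + 149 = 21)
442 + c*462 = 442 + 21*462 = 442 + 9702 = 10144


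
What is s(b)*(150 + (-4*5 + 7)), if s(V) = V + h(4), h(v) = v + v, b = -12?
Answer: -548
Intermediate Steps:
h(v) = 2*v
s(V) = 8 + V (s(V) = V + 2*4 = V + 8 = 8 + V)
s(b)*(150 + (-4*5 + 7)) = (8 - 12)*(150 + (-4*5 + 7)) = -4*(150 + (-20 + 7)) = -4*(150 - 13) = -4*137 = -548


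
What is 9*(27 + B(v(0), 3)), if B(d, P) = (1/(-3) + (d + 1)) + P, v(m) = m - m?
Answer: 276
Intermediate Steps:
v(m) = 0
B(d, P) = ⅔ + P + d (B(d, P) = (-⅓ + (1 + d)) + P = (⅔ + d) + P = ⅔ + P + d)
9*(27 + B(v(0), 3)) = 9*(27 + (⅔ + 3 + 0)) = 9*(27 + 11/3) = 9*(92/3) = 276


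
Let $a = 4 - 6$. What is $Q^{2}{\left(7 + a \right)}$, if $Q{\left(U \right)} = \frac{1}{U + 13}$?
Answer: $\frac{1}{324} \approx 0.0030864$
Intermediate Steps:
$a = -2$ ($a = 4 - 6 = -2$)
$Q{\left(U \right)} = \frac{1}{13 + U}$
$Q^{2}{\left(7 + a \right)} = \left(\frac{1}{13 + \left(7 - 2\right)}\right)^{2} = \left(\frac{1}{13 + 5}\right)^{2} = \left(\frac{1}{18}\right)^{2} = \frac{1}{324}$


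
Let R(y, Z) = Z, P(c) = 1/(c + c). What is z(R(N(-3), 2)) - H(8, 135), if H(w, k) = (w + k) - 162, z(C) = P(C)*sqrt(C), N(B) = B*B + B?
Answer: 19 + sqrt(2)/4 ≈ 19.354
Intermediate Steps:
N(B) = B + B**2 (N(B) = B**2 + B = B + B**2)
P(c) = 1/(2*c)
z(C) = 1/(2*sqrt(C)) (z(C) = (1/(2*C))*sqrt(C) = 1/(2*sqrt(C)))
H(w, k) = -162 + k + w (H(w, k) = (k + w) - 162 = -162 + k + w)
z(R(N(-3), 2)) - H(8, 135) = 1/(2*sqrt(2)) - (-162 + 135 + 8) = (sqrt(2)/2)/2 - 1*(-19) = sqrt(2)/4 + 19 = 19 + sqrt(2)/4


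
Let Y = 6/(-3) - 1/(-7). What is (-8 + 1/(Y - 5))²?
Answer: 152881/2304 ≈ 66.355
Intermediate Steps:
Y = -13/7 (Y = 6*(-⅓) - 1*(-⅐) = -2 + ⅐ = -13/7 ≈ -1.8571)
(-8 + 1/(Y - 5))² = (-8 + 1/(-13/7 - 5))² = (-8 + 1/(-48/7))² = (-8 - 7/48)² = (-391/48)² = 152881/2304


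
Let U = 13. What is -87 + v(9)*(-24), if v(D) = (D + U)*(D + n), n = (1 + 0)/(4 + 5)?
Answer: -14693/3 ≈ -4897.7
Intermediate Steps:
n = ⅑ (n = 1/9 = 1*(⅑) = ⅑ ≈ 0.11111)
v(D) = (13 + D)*(⅑ + D) (v(D) = (D + 13)*(D + ⅑) = (13 + D)*(⅑ + D))
-87 + v(9)*(-24) = -87 + (13/9 + 9² + (118/9)*9)*(-24) = -87 + (13/9 + 81 + 118)*(-24) = -87 + (1804/9)*(-24) = -87 - 14432/3 = -14693/3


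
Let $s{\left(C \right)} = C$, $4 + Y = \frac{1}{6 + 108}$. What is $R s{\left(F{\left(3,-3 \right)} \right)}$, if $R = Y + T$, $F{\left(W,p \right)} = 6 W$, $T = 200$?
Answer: $\frac{67035}{19} \approx 3528.2$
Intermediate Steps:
$Y = - \frac{455}{114}$ ($Y = -4 + \frac{1}{6 + 108} = -4 + \frac{1}{114} = - \frac{455}{114} \approx -3.9912$)
$R = \frac{22345}{114}$ ($R = - \frac{455}{114} + 200 = \frac{22345}{114} \approx 196.01$)
$R s{\left(F{\left(3,-3 \right)} \right)} = \frac{22345 \cdot 6 \cdot 3}{114} = \frac{22345}{114} \cdot 18 = \frac{67035}{19}$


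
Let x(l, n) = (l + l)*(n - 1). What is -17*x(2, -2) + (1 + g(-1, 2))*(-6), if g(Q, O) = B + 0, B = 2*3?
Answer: 162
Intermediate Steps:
B = 6
x(l, n) = 2*l*(-1 + n) (x(l, n) = (2*l)*(-1 + n) = 2*l*(-1 + n))
g(Q, O) = 6 (g(Q, O) = 6 + 0 = 6)
-17*x(2, -2) + (1 + g(-1, 2))*(-6) = -34*2*(-1 - 2) + (1 + 6)*(-6) = -34*2*(-3) + 7*(-6) = -17*(-12) - 42 = 204 - 42 = 162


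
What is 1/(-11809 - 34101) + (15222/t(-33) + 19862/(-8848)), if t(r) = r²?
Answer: 432527017009/36863709960 ≈ 11.733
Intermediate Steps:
1/(-11809 - 34101) + (15222/t(-33) + 19862/(-8848)) = 1/(-11809 - 34101) + (15222/((-33)²) + 19862/(-8848)) = 1/(-45910) + (15222/1089 + 19862*(-1/8848)) = -1/45910 + (15222*(1/1089) - 9931/4424) = -1/45910 + (5074/363 - 9931/4424) = -1/45910 + 18842423/1605912 = 432527017009/36863709960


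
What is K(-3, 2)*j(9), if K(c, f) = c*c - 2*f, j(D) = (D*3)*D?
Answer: 1215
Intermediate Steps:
j(D) = 3*D**2 (j(D) = (3*D)*D = 3*D**2)
K(c, f) = c**2 - 2*f
K(-3, 2)*j(9) = ((-3)**2 - 2*2)*(3*9**2) = (9 - 4)*(3*81) = 5*243 = 1215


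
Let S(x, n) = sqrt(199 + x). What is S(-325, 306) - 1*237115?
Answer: -237115 + 3*I*sqrt(14) ≈ -2.3712e+5 + 11.225*I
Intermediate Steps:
S(-325, 306) - 1*237115 = sqrt(199 - 325) - 1*237115 = sqrt(-126) - 237115 = 3*I*sqrt(14) - 237115 = -237115 + 3*I*sqrt(14)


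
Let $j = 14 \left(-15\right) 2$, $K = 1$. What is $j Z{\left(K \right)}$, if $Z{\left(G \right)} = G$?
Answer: $-420$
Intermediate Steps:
$j = -420$ ($j = \left(-210\right) 2 = -420$)
$j Z{\left(K \right)} = \left(-420\right) 1 = -420$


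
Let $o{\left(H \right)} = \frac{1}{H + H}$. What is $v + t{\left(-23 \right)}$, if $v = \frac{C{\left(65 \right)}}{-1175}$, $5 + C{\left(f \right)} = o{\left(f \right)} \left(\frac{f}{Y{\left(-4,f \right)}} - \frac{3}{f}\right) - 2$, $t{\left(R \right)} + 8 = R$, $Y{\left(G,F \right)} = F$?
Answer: $- \frac{153866081}{4964375} \approx -30.994$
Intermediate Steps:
$t{\left(R \right)} = -8 + R$
$o{\left(H \right)} = \frac{1}{2 H}$
$C{\left(f \right)} = -7 + \frac{1 - \frac{3}{f}}{2 f}$ ($C{\left(f \right)} = -5 + \left(\frac{1}{2 f} \left(\frac{f}{f} - \frac{3}{f}\right) - 2\right) = -5 + \left(\frac{1}{2 f} \left(1 - \frac{3}{f}\right) - 2\right) = -5 - \left(2 - \frac{1 - \frac{3}{f}}{2 f}\right) = -7 + \frac{1 - \frac{3}{f}}{2 f}$)
$v = \frac{29544}{4964375}$ ($v = \frac{\frac{1}{2} \cdot \frac{1}{4225} \left(-3 + 65 - 14 \cdot 65^{2}\right)}{-1175} = \frac{1}{2} \cdot \frac{1}{4225} \left(-3 + 65 - 59150\right) \left(- \frac{1}{1175}\right) = \frac{1}{2} \cdot \frac{1}{4225} \left(-59088\right) \left(- \frac{1}{1175}\right) = \left(- \frac{29544}{4225}\right) \left(- \frac{1}{1175}\right) = \frac{29544}{4964375} \approx 0.0059512$)
$v + t{\left(-23 \right)} = \frac{29544}{4964375} - 31 = - \frac{153866081}{4964375}$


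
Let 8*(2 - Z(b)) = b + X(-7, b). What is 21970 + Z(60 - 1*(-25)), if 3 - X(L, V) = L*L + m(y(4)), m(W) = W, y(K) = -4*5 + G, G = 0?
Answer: 175717/8 ≈ 21965.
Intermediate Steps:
y(K) = -20 (y(K) = -4*5 + 0 = -20 + 0 = -20)
X(L, V) = 23 - L**2 (X(L, V) = 3 - (L*L - 20) = 3 - (L**2 - 20) = 3 - (-20 + L**2) = 3 + (20 - L**2) = 23 - L**2)
Z(b) = 21/4 - b/8 (Z(b) = 2 - (b + (23 - 1*(-7)**2))/8 = 2 - (b + (23 - 1*49))/8 = 2 - (b + (23 - 49))/8 = 2 - (b - 26)/8 = 2 - (-26 + b)/8 = 2 + (13/4 - b/8) = 21/4 - b/8)
21970 + Z(60 - 1*(-25)) = 21970 + (21/4 - (60 - 1*(-25))/8) = 21970 + (21/4 - (60 + 25)/8) = 21970 + (21/4 - 1/8*85) = 21970 + (21/4 - 85/8) = 21970 - 43/8 = 175717/8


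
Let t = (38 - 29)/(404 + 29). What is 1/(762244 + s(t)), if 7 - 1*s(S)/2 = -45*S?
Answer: 433/330058524 ≈ 1.3119e-6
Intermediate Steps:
t = 9/433 ≈ 0.020785
s(S) = 14 + 90*S (s(S) = 14 - (-90)*S = 14 + 90*S)
1/(762244 + s(t)) = 1/(762244 + (14 + 90*(9/433))) = 1/(762244 + (14 + 810/433)) = 1/(762244 + 6872/433) = 1/(330058524/433) = 433/330058524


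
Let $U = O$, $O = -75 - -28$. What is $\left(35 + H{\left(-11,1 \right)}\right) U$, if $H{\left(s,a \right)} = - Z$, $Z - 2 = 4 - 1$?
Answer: $-1410$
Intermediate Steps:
$O = -47$ ($O = -75 + 28 = -47$)
$U = -47$
$Z = 5$ ($Z = 2 + \left(4 - 1\right) = 2 + 3 = 5$)
$H{\left(s,a \right)} = -5$ ($H{\left(s,a \right)} = \left(-1\right) 5 = -5$)
$\left(35 + H{\left(-11,1 \right)}\right) U = \left(35 - 5\right) \left(-47\right) = 30 \left(-47\right) = -1410$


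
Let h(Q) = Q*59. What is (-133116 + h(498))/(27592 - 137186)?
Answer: 51867/54797 ≈ 0.94653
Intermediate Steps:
h(Q) = 59*Q
(-133116 + h(498))/(27592 - 137186) = (-133116 + 59*498)/(27592 - 137186) = (-133116 + 29382)/(-109594) = -103734*(-1/109594) = 51867/54797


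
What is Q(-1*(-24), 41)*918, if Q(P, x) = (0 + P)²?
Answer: 528768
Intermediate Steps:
Q(P, x) = P²
Q(-1*(-24), 41)*918 = (-1*(-24))²*918 = 24²*918 = 576*918 = 528768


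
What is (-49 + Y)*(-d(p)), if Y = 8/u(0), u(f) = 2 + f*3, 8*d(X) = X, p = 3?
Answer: 135/8 ≈ 16.875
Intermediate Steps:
d(X) = X/8
u(f) = 2 + 3*f
Y = 4 (Y = 8/(2 + 3*0) = 8/(2 + 0) = 8/2 = 8*(½) = 4)
(-49 + Y)*(-d(p)) = (-49 + 4)*(-3/8) = -(-45)*3/8 = -45*(-3/8) = 135/8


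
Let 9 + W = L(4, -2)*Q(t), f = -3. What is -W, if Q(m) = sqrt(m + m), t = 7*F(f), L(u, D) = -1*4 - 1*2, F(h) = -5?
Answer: 9 + 6*I*sqrt(70) ≈ 9.0 + 50.2*I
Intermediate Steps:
L(u, D) = -6 (L(u, D) = -4 - 2 = -6)
t = -35 (t = 7*(-5) = -35)
Q(m) = sqrt(2)*sqrt(m) (Q(m) = sqrt(2*m) = sqrt(2)*sqrt(m))
W = -9 - 6*I*sqrt(70) (W = -9 - 6*sqrt(2)*sqrt(-35) = -9 - 6*sqrt(2)*I*sqrt(35) = -9 - 6*I*sqrt(70) ≈ -9.0 - 50.2*I)
-W = -(-9 - 6*I*sqrt(70)) = 9 + 6*I*sqrt(70)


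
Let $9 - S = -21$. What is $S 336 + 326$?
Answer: $10406$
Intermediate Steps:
$S = 30$ ($S = 9 - -21 = 9 + 21 = 30$)
$S 336 + 326 = 30 \cdot 336 + 326 = 10080 + 326 = 10406$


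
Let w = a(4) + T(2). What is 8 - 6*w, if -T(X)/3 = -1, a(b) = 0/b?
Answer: -10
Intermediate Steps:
a(b) = 0
T(X) = 3 (T(X) = -3*(-1) = 3)
w = 3 (w = 0 + 3 = 3)
8 - 6*w = 8 - 6*3 = 8 - 18 = -10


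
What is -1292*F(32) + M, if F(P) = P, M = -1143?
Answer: -42487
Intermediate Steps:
-1292*F(32) + M = -1292*32 - 1143 = -41344 - 1143 = -42487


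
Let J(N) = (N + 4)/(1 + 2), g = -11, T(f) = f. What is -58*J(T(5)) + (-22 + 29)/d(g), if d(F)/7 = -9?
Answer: -1567/9 ≈ -174.11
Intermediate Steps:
J(N) = 4/3 + N/3 (J(N) = (4 + N)/3 = (4 + N)*(1/3) = 4/3 + N/3)
d(F) = -63 (d(F) = 7*(-9) = -63)
-58*J(T(5)) + (-22 + 29)/d(g) = -58*(4/3 + (1/3)*5) + (-22 + 29)/(-63) = -58*(4/3 + 5/3) + 7*(-1/63) = -58*3 - 1/9 = -174 - 1/9 = -1567/9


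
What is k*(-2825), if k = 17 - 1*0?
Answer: -48025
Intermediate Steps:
k = 17 (k = 17 + 0 = 17)
k*(-2825) = 17*(-2825) = -48025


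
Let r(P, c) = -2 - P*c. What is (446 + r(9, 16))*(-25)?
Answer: -7500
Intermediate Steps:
r(P, c) = -2 - P*c
(446 + r(9, 16))*(-25) = (446 + (-2 - 1*9*16))*(-25) = (446 + (-2 - 144))*(-25) = (446 - 146)*(-25) = 300*(-25) = -7500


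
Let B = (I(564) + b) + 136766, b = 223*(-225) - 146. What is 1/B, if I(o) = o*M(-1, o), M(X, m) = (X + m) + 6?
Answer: 1/407361 ≈ 2.4548e-6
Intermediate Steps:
b = -50321 (b = -50175 - 146 = -50321)
M(X, m) = 6 + X + m
I(o) = o*(5 + o) (I(o) = o*(6 - 1 + o) = o*(5 + o))
B = 407361 (B = (564*(5 + 564) - 50321) + 136766 = (564*569 - 50321) + 136766 = (320916 - 50321) + 136766 = 270595 + 136766 = 407361)
1/B = 1/407361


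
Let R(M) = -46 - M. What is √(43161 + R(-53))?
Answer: 4*√2698 ≈ 207.77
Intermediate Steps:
√(43161 + R(-53)) = √(43161 + (-46 - 1*(-53))) = √(43161 + (-46 + 53)) = √(43161 + 7) = √43168 = 4*√2698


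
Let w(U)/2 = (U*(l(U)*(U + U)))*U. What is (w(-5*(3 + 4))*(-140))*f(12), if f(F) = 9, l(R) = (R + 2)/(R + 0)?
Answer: 203742000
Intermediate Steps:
l(R) = (2 + R)/R
w(U) = 2*U²*(4 + 2*U) (w(U) = 2*((U*(((2 + U)/U)*(U + U)))*U) = 2*((U*(((2 + U)/U)*(2*U)))*U) = 2*((U*(4 + 2*U))*U) = 2*(U²*(4 + 2*U)) = 2*U²*(4 + 2*U))
(w(-5*(3 + 4))*(-140))*f(12) = ((4*(-5*(3 + 4))²*(2 - 5*(3 + 4)))*(-140))*9 = ((4*(-5*7)²*(2 - 5*7))*(-140))*9 = ((4*(-35)²*(2 - 35))*(-140))*9 = ((4*1225*(-33))*(-140))*9 = -161700*(-140)*9 = 22638000*9 = 203742000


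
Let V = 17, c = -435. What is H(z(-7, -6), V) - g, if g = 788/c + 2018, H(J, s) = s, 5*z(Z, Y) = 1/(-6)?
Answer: -869647/435 ≈ -1999.2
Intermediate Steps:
z(Z, Y) = -1/30 (z(Z, Y) = (⅕)/(-6) = (⅕)*(-⅙) = -1/30)
g = 877042/435 (g = 788/(-435) + 2018 = 788*(-1/435) + 2018 = -788/435 + 2018 = 877042/435 ≈ 2016.2)
H(z(-7, -6), V) - g = 17 - 1*877042/435 = 17 - 877042/435 = -869647/435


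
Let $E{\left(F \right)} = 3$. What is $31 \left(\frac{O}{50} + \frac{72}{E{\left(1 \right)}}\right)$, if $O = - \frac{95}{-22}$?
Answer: $\frac{164269}{220} \approx 746.68$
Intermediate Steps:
$O = \frac{95}{22}$ ($O = \left(-95\right) \left(- \frac{1}{22}\right) = \frac{95}{22} \approx 4.3182$)
$31 \left(\frac{O}{50} + \frac{72}{E{\left(1 \right)}}\right) = 31 \left(\frac{95}{22 \cdot 50} + \frac{72}{3}\right) = 31 \left(\frac{95}{22} \cdot \frac{1}{50} + 72 \cdot \frac{1}{3}\right) = 31 \left(\frac{19}{220} + 24\right) = 31 \cdot \frac{5299}{220} = \frac{164269}{220}$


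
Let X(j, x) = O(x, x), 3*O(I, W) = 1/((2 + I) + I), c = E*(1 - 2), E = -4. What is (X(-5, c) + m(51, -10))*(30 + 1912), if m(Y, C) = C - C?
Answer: 971/15 ≈ 64.733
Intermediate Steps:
m(Y, C) = 0
c = 4 (c = -4*(1 - 2) = -4*(-1) = 4)
O(I, W) = 1/(3*(2 + 2*I)) (O(I, W) = 1/(3*((2 + I) + I)) = 1/(3*(2 + 2*I)))
X(j, x) = 1/(6*(1 + x))
(X(-5, c) + m(51, -10))*(30 + 1912) = (1/(6*(1 + 4)) + 0)*(30 + 1912) = ((⅙)/5 + 0)*1942 = ((⅙)*(⅕) + 0)*1942 = (1/30 + 0)*1942 = (1/30)*1942 = 971/15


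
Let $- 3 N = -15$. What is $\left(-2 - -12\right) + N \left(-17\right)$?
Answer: $-75$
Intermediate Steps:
$N = 5$ ($N = \left(- \frac{1}{3}\right) \left(-15\right) = 5$)
$\left(-2 - -12\right) + N \left(-17\right) = \left(-2 - -12\right) + 5 \left(-17\right) = \left(-2 + 12\right) - 85 = 10 - 85 = -75$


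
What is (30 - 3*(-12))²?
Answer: 4356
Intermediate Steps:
(30 - 3*(-12))² = (30 + 36)² = 66² = 4356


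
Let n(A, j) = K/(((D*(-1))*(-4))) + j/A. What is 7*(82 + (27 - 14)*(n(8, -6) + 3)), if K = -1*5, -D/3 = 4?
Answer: 37835/48 ≈ 788.23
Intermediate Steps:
D = -12 (D = -3*4 = -12)
K = -5
n(A, j) = 5/48 + j/A (n(A, j) = -5/(-12*(-1)*(-4)) + j/A = -5/(12*(-4)) + j/A = -5/(-48) + j/A = -5*(-1/48) + j/A = 5/48 + j/A)
7*(82 + (27 - 14)*(n(8, -6) + 3)) = 7*(82 + (27 - 14)*((5/48 - 6/8) + 3)) = 7*(82 + 13*((5/48 - 6*⅛) + 3)) = 7*(82 + 13*((5/48 - ¾) + 3)) = 7*(82 + 13*(-31/48 + 3)) = 7*(82 + 13*(113/48)) = 7*(82 + 1469/48) = 7*(5405/48) = 37835/48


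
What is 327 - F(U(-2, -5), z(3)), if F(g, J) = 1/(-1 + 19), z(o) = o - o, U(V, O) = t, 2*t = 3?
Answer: 5885/18 ≈ 326.94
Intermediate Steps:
t = 3/2 (t = (1/2)*3 = 3/2 ≈ 1.5000)
U(V, O) = 3/2
z(o) = 0
F(g, J) = 1/18
327 - F(U(-2, -5), z(3)) = 327 - 1*1/18 = 327 - 1/18 = 5885/18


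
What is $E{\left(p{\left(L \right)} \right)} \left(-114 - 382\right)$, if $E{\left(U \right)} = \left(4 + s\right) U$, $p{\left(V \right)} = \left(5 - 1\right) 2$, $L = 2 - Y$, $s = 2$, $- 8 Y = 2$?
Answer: $-23808$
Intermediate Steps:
$Y = - \frac{1}{4}$ ($Y = \left(- \frac{1}{8}\right) 2 = - \frac{1}{4} \approx -0.25$)
$L = \frac{9}{4}$ ($L = 2 - - \frac{1}{4} = 2 + \frac{1}{4} = \frac{9}{4} \approx 2.25$)
$p{\left(V \right)} = 8$ ($p{\left(V \right)} = 4 \cdot 2 = 8$)
$E{\left(U \right)} = 6 U$ ($E{\left(U \right)} = \left(4 + 2\right) U = 6 U$)
$E{\left(p{\left(L \right)} \right)} \left(-114 - 382\right) = 6 \cdot 8 \left(-114 - 382\right) = 48 \left(-496\right) = -23808$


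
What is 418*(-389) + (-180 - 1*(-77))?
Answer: -162705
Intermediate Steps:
418*(-389) + (-180 - 1*(-77)) = -162602 + (-180 + 77) = -162602 - 103 = -162705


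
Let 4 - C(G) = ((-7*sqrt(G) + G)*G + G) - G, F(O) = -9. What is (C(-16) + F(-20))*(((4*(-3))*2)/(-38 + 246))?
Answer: 783/26 + 672*I/13 ≈ 30.115 + 51.692*I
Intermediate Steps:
C(G) = 4 - G*(G - 7*sqrt(G)) (C(G) = 4 - (((-7*sqrt(G) + G)*G + G) - G) = 4 - (((G - 7*sqrt(G))*G + G) - G) = 4 - ((G*(G - 7*sqrt(G)) + G) - G) = 4 - ((G + G*(G - 7*sqrt(G))) - G) = 4 - G*(G - 7*sqrt(G)))
(C(-16) + F(-20))*(((4*(-3))*2)/(-38 + 246)) = ((4 - 1*(-16)**2 + 7*(-16)**(3/2)) - 9)*(((4*(-3))*2)/(-38 + 246)) = ((4 - 1*256 + 7*(-64*I)) - 9)*(-12*2/208) = ((4 - 256 - 448*I) - 9)*(-24*1/208) = ((-252 - 448*I) - 9)*(-3/26) = (-261 - 448*I)*(-3/26) = 783/26 + 672*I/13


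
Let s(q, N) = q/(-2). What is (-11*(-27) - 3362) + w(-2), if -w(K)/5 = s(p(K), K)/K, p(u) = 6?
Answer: -6145/2 ≈ -3072.5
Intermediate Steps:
s(q, N) = -q/2 (s(q, N) = q*(-1/2) = -q/2)
w(K) = 15/K (w(K) = -5*(-1/2*6)/K = -(-15)/K = 15/K)
(-11*(-27) - 3362) + w(-2) = (-11*(-27) - 3362) + 15/(-2) = (297 - 3362) + 15*(-1/2) = -3065 - 15/2 = -6145/2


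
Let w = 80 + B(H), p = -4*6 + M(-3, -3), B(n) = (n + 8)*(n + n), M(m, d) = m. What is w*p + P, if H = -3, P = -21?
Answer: -1371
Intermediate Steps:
B(n) = 2*n*(8 + n) (B(n) = (8 + n)*(2*n) = 2*n*(8 + n))
p = -27 (p = -4*6 - 3 = -24 - 3 = -27)
w = 50 (w = 80 + 2*(-3)*(8 - 3) = 80 + 2*(-3)*5 = 80 - 30 = 50)
w*p + P = 50*(-27) - 21 = -1350 - 21 = -1371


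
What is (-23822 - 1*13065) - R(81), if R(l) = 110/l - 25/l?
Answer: -2987932/81 ≈ -36888.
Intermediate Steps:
R(l) = 85/l
(-23822 - 1*13065) - R(81) = (-23822 - 1*13065) - 85/81 = (-23822 - 13065) - 85/81 = -36887 - 1*85/81 = -36887 - 85/81 = -2987932/81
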